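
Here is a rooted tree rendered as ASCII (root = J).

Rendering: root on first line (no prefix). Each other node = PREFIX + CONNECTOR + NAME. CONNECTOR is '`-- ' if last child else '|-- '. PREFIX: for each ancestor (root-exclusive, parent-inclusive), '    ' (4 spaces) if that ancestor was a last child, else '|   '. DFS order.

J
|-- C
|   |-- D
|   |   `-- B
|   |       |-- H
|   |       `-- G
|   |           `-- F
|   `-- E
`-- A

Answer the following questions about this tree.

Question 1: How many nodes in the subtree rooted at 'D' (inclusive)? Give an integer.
Answer: 5

Derivation:
Subtree rooted at D contains: B, D, F, G, H
Count = 5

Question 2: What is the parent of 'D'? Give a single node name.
Scan adjacency: D appears as child of C

Answer: C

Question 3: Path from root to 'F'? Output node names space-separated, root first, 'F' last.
Walk down from root: J -> C -> D -> B -> G -> F

Answer: J C D B G F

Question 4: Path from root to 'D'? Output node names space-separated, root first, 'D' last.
Answer: J C D

Derivation:
Walk down from root: J -> C -> D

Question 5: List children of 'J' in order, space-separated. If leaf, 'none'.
Answer: C A

Derivation:
Node J's children (from adjacency): C, A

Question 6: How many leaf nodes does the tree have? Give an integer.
Leaves (nodes with no children): A, E, F, H

Answer: 4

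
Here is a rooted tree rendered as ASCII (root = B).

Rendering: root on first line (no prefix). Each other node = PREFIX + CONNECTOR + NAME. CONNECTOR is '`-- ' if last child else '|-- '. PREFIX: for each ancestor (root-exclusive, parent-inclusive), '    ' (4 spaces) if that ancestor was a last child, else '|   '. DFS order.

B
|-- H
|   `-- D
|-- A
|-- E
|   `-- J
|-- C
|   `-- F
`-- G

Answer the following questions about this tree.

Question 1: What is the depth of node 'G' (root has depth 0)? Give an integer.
Path from root to G: B -> G
Depth = number of edges = 1

Answer: 1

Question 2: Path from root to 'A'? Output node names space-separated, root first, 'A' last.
Walk down from root: B -> A

Answer: B A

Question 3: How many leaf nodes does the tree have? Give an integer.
Leaves (nodes with no children): A, D, F, G, J

Answer: 5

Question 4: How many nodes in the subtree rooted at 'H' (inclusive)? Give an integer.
Subtree rooted at H contains: D, H
Count = 2

Answer: 2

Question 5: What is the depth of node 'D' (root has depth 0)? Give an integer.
Answer: 2

Derivation:
Path from root to D: B -> H -> D
Depth = number of edges = 2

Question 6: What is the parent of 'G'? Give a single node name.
Answer: B

Derivation:
Scan adjacency: G appears as child of B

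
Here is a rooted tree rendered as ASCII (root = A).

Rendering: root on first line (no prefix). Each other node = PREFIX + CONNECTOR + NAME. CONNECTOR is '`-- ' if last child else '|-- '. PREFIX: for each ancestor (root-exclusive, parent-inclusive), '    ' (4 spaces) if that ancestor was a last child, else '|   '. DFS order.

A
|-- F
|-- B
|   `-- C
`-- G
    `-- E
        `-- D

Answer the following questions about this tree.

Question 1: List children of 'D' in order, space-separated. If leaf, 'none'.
Answer: none

Derivation:
Node D's children (from adjacency): (leaf)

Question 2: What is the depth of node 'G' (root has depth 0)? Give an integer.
Answer: 1

Derivation:
Path from root to G: A -> G
Depth = number of edges = 1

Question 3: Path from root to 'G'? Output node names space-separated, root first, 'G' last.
Answer: A G

Derivation:
Walk down from root: A -> G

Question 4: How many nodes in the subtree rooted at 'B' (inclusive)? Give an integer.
Subtree rooted at B contains: B, C
Count = 2

Answer: 2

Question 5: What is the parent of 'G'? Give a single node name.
Answer: A

Derivation:
Scan adjacency: G appears as child of A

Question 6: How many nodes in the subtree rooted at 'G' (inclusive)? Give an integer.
Subtree rooted at G contains: D, E, G
Count = 3

Answer: 3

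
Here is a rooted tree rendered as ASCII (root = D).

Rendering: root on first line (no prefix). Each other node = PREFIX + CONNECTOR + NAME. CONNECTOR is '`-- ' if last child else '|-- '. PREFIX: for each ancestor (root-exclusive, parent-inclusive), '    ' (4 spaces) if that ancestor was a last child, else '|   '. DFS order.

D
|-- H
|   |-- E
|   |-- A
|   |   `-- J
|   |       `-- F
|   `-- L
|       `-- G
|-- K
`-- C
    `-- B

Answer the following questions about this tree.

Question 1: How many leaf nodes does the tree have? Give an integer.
Leaves (nodes with no children): B, E, F, G, K

Answer: 5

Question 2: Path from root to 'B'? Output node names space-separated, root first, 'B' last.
Walk down from root: D -> C -> B

Answer: D C B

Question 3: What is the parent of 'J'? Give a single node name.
Answer: A

Derivation:
Scan adjacency: J appears as child of A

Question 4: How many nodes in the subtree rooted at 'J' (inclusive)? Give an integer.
Subtree rooted at J contains: F, J
Count = 2

Answer: 2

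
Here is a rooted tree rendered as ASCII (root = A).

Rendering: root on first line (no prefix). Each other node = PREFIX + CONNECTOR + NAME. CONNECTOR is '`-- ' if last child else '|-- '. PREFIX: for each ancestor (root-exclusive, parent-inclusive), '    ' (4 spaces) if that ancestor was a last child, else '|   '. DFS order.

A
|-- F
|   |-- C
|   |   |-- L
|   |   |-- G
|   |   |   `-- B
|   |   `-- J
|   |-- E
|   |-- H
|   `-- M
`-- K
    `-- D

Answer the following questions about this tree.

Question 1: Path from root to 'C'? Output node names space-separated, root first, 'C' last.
Walk down from root: A -> F -> C

Answer: A F C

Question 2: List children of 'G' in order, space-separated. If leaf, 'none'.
Answer: B

Derivation:
Node G's children (from adjacency): B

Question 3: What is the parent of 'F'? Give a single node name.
Answer: A

Derivation:
Scan adjacency: F appears as child of A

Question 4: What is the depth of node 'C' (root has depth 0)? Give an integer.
Answer: 2

Derivation:
Path from root to C: A -> F -> C
Depth = number of edges = 2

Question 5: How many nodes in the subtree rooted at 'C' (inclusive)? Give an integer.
Subtree rooted at C contains: B, C, G, J, L
Count = 5

Answer: 5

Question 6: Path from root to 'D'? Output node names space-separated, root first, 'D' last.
Walk down from root: A -> K -> D

Answer: A K D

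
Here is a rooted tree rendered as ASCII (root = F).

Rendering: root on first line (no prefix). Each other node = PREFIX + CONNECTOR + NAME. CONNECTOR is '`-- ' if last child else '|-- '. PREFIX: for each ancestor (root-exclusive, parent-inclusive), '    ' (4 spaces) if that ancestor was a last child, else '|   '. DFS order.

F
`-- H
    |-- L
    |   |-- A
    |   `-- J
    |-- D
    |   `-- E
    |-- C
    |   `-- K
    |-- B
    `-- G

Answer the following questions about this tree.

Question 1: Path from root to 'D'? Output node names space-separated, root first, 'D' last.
Answer: F H D

Derivation:
Walk down from root: F -> H -> D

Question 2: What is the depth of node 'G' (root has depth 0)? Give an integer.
Path from root to G: F -> H -> G
Depth = number of edges = 2

Answer: 2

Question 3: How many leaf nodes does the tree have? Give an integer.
Answer: 6

Derivation:
Leaves (nodes with no children): A, B, E, G, J, K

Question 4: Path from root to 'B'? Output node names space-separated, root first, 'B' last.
Answer: F H B

Derivation:
Walk down from root: F -> H -> B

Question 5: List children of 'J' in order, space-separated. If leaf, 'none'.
Answer: none

Derivation:
Node J's children (from adjacency): (leaf)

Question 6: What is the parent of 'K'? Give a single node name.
Answer: C

Derivation:
Scan adjacency: K appears as child of C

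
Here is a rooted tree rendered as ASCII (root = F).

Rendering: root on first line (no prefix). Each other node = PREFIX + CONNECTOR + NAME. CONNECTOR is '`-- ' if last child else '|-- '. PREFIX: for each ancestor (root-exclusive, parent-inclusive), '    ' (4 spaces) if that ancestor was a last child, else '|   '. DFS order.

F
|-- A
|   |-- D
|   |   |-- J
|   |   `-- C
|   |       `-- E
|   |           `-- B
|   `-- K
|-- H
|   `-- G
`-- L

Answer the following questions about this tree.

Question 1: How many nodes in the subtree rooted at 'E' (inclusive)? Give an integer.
Answer: 2

Derivation:
Subtree rooted at E contains: B, E
Count = 2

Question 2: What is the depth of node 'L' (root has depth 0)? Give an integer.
Path from root to L: F -> L
Depth = number of edges = 1

Answer: 1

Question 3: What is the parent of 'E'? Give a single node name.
Answer: C

Derivation:
Scan adjacency: E appears as child of C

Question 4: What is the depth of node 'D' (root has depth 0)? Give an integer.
Answer: 2

Derivation:
Path from root to D: F -> A -> D
Depth = number of edges = 2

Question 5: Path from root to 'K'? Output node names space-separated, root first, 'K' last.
Answer: F A K

Derivation:
Walk down from root: F -> A -> K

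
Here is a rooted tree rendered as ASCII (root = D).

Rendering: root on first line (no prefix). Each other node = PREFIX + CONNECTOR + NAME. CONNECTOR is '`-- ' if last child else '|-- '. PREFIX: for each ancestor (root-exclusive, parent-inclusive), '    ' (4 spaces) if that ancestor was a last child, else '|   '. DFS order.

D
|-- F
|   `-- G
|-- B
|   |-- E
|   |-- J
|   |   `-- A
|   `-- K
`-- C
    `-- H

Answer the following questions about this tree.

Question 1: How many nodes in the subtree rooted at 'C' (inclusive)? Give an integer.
Subtree rooted at C contains: C, H
Count = 2

Answer: 2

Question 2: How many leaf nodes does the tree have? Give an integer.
Answer: 5

Derivation:
Leaves (nodes with no children): A, E, G, H, K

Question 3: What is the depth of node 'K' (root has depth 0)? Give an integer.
Answer: 2

Derivation:
Path from root to K: D -> B -> K
Depth = number of edges = 2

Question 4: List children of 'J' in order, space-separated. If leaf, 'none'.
Answer: A

Derivation:
Node J's children (from adjacency): A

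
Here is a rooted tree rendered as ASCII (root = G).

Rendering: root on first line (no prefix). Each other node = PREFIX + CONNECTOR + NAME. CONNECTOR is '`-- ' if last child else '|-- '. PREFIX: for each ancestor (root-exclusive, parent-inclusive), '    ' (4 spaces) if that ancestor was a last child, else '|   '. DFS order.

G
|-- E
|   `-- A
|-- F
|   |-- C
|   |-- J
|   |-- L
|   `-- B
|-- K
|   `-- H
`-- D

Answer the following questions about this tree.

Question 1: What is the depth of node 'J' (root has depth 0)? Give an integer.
Path from root to J: G -> F -> J
Depth = number of edges = 2

Answer: 2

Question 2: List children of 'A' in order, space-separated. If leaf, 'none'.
Node A's children (from adjacency): (leaf)

Answer: none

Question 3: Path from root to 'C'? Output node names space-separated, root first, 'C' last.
Walk down from root: G -> F -> C

Answer: G F C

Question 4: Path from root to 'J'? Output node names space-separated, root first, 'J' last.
Walk down from root: G -> F -> J

Answer: G F J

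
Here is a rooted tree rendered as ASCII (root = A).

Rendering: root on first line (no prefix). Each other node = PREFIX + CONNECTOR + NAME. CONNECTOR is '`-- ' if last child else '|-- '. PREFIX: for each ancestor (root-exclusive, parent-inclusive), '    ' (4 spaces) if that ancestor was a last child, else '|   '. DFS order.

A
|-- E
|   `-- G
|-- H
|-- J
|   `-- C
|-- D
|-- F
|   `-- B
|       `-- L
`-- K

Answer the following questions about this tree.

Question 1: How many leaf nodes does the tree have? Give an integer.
Leaves (nodes with no children): C, D, G, H, K, L

Answer: 6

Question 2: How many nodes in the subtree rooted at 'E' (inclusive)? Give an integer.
Subtree rooted at E contains: E, G
Count = 2

Answer: 2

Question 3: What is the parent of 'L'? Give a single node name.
Answer: B

Derivation:
Scan adjacency: L appears as child of B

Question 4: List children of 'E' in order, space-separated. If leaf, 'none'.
Answer: G

Derivation:
Node E's children (from adjacency): G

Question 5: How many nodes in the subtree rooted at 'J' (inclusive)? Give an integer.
Subtree rooted at J contains: C, J
Count = 2

Answer: 2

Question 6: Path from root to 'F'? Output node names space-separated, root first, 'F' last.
Answer: A F

Derivation:
Walk down from root: A -> F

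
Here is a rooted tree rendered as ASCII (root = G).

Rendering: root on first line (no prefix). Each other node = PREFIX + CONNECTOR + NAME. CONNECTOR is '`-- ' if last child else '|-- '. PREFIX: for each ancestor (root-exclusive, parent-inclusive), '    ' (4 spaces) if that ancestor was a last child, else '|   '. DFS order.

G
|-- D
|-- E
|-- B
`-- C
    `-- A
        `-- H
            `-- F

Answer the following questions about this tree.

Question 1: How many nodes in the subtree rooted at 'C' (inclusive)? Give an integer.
Answer: 4

Derivation:
Subtree rooted at C contains: A, C, F, H
Count = 4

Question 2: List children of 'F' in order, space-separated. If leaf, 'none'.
Node F's children (from adjacency): (leaf)

Answer: none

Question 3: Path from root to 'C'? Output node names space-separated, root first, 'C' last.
Answer: G C

Derivation:
Walk down from root: G -> C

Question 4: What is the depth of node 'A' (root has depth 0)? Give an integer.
Answer: 2

Derivation:
Path from root to A: G -> C -> A
Depth = number of edges = 2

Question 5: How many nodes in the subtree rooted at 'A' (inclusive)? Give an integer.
Answer: 3

Derivation:
Subtree rooted at A contains: A, F, H
Count = 3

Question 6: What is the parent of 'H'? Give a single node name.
Scan adjacency: H appears as child of A

Answer: A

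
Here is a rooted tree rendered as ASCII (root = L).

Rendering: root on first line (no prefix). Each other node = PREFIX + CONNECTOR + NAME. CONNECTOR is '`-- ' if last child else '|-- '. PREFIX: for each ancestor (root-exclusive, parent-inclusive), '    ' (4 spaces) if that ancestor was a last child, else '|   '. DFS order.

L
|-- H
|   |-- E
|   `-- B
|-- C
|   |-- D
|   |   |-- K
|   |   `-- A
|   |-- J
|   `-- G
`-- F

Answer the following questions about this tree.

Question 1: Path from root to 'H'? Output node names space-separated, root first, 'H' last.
Answer: L H

Derivation:
Walk down from root: L -> H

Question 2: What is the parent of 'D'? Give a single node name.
Answer: C

Derivation:
Scan adjacency: D appears as child of C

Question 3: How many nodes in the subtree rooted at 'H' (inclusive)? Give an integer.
Subtree rooted at H contains: B, E, H
Count = 3

Answer: 3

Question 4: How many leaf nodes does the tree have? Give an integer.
Leaves (nodes with no children): A, B, E, F, G, J, K

Answer: 7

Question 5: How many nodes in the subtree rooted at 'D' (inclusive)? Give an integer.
Subtree rooted at D contains: A, D, K
Count = 3

Answer: 3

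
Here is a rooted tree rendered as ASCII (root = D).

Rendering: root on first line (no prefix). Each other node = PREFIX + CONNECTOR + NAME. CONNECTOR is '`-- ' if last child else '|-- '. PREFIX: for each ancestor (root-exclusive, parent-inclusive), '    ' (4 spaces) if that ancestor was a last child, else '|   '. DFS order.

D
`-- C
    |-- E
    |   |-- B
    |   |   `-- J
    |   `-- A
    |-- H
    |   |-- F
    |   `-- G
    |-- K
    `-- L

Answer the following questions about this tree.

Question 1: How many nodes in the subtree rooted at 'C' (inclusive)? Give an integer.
Subtree rooted at C contains: A, B, C, E, F, G, H, J, K, L
Count = 10

Answer: 10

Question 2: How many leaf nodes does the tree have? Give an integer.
Leaves (nodes with no children): A, F, G, J, K, L

Answer: 6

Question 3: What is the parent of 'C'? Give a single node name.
Scan adjacency: C appears as child of D

Answer: D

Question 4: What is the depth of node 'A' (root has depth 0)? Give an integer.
Path from root to A: D -> C -> E -> A
Depth = number of edges = 3

Answer: 3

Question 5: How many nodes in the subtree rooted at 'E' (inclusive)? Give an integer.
Subtree rooted at E contains: A, B, E, J
Count = 4

Answer: 4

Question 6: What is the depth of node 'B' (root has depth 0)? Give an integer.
Answer: 3

Derivation:
Path from root to B: D -> C -> E -> B
Depth = number of edges = 3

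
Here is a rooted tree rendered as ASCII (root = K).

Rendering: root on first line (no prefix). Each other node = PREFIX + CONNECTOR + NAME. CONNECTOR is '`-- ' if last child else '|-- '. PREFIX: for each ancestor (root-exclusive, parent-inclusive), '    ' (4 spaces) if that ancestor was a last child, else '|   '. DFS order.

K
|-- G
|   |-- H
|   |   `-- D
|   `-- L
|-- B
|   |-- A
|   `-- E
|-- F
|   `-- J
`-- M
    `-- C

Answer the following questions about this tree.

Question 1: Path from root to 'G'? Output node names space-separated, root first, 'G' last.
Walk down from root: K -> G

Answer: K G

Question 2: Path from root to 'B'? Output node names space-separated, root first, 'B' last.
Walk down from root: K -> B

Answer: K B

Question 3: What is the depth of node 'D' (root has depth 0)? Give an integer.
Answer: 3

Derivation:
Path from root to D: K -> G -> H -> D
Depth = number of edges = 3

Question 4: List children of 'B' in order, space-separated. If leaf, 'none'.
Answer: A E

Derivation:
Node B's children (from adjacency): A, E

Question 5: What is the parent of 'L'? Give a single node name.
Scan adjacency: L appears as child of G

Answer: G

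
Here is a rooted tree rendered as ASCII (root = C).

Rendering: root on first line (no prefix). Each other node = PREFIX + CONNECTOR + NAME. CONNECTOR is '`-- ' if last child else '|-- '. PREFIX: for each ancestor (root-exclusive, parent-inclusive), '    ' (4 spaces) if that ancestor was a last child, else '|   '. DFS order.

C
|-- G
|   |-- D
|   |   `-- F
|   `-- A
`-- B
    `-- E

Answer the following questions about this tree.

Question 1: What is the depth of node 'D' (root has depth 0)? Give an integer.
Answer: 2

Derivation:
Path from root to D: C -> G -> D
Depth = number of edges = 2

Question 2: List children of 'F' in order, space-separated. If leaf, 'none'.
Answer: none

Derivation:
Node F's children (from adjacency): (leaf)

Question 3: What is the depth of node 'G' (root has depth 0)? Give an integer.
Path from root to G: C -> G
Depth = number of edges = 1

Answer: 1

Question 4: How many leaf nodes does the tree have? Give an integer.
Answer: 3

Derivation:
Leaves (nodes with no children): A, E, F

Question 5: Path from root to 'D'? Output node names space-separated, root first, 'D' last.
Walk down from root: C -> G -> D

Answer: C G D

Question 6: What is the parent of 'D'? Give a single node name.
Answer: G

Derivation:
Scan adjacency: D appears as child of G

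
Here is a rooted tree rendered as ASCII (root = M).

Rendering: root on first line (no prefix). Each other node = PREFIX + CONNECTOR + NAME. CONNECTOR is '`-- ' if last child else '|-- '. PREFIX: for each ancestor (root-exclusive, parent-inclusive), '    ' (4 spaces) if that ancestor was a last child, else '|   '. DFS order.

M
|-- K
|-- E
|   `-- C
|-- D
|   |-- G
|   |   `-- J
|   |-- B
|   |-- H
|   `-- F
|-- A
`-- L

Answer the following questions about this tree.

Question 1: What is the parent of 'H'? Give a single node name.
Scan adjacency: H appears as child of D

Answer: D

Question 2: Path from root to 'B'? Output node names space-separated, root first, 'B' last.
Answer: M D B

Derivation:
Walk down from root: M -> D -> B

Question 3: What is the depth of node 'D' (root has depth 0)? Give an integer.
Path from root to D: M -> D
Depth = number of edges = 1

Answer: 1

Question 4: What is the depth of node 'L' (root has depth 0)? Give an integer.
Path from root to L: M -> L
Depth = number of edges = 1

Answer: 1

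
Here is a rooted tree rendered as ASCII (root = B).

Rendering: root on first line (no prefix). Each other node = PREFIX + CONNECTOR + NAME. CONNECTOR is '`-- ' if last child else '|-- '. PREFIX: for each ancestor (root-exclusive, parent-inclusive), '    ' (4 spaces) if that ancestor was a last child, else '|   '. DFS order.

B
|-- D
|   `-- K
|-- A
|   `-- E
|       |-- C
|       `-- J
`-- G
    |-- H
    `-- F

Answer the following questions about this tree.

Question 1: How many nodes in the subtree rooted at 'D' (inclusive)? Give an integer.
Answer: 2

Derivation:
Subtree rooted at D contains: D, K
Count = 2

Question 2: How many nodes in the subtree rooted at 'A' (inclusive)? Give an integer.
Subtree rooted at A contains: A, C, E, J
Count = 4

Answer: 4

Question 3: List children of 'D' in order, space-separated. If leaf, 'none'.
Answer: K

Derivation:
Node D's children (from adjacency): K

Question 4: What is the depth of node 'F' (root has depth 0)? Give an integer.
Path from root to F: B -> G -> F
Depth = number of edges = 2

Answer: 2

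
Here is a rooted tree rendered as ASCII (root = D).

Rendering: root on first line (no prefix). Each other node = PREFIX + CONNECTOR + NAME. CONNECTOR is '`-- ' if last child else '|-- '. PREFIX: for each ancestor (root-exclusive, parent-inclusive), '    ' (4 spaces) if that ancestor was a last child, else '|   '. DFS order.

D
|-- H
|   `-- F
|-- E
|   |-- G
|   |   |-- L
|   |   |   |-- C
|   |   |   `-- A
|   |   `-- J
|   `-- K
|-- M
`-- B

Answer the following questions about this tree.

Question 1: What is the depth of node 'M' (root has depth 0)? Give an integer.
Answer: 1

Derivation:
Path from root to M: D -> M
Depth = number of edges = 1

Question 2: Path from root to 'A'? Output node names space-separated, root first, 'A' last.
Walk down from root: D -> E -> G -> L -> A

Answer: D E G L A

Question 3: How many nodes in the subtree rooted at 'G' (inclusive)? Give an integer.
Subtree rooted at G contains: A, C, G, J, L
Count = 5

Answer: 5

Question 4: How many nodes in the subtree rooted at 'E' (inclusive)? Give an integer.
Answer: 7

Derivation:
Subtree rooted at E contains: A, C, E, G, J, K, L
Count = 7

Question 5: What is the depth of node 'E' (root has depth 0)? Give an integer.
Path from root to E: D -> E
Depth = number of edges = 1

Answer: 1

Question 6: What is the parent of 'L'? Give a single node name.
Scan adjacency: L appears as child of G

Answer: G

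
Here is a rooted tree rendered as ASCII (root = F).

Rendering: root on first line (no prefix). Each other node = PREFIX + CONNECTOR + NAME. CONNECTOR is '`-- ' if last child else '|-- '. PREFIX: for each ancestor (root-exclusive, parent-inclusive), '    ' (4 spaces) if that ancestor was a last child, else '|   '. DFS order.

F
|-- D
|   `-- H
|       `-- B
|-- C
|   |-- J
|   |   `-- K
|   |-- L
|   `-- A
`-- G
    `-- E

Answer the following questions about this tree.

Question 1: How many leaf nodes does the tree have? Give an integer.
Answer: 5

Derivation:
Leaves (nodes with no children): A, B, E, K, L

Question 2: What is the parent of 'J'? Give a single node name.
Answer: C

Derivation:
Scan adjacency: J appears as child of C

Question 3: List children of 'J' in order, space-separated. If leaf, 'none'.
Node J's children (from adjacency): K

Answer: K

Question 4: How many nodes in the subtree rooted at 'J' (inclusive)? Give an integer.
Answer: 2

Derivation:
Subtree rooted at J contains: J, K
Count = 2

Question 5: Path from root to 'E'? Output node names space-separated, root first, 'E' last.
Walk down from root: F -> G -> E

Answer: F G E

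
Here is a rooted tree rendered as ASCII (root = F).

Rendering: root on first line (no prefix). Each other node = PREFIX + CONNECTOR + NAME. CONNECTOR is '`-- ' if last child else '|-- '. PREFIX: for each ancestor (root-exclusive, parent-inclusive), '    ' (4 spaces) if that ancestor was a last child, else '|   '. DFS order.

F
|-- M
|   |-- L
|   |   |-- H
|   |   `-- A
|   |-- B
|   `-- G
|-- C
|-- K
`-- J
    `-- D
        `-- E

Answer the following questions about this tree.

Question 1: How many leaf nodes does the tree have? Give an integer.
Leaves (nodes with no children): A, B, C, E, G, H, K

Answer: 7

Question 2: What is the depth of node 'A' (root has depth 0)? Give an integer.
Path from root to A: F -> M -> L -> A
Depth = number of edges = 3

Answer: 3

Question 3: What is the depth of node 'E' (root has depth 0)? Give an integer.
Path from root to E: F -> J -> D -> E
Depth = number of edges = 3

Answer: 3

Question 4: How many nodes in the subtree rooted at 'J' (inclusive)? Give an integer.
Subtree rooted at J contains: D, E, J
Count = 3

Answer: 3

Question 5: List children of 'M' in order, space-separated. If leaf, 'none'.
Answer: L B G

Derivation:
Node M's children (from adjacency): L, B, G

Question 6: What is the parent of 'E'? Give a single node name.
Scan adjacency: E appears as child of D

Answer: D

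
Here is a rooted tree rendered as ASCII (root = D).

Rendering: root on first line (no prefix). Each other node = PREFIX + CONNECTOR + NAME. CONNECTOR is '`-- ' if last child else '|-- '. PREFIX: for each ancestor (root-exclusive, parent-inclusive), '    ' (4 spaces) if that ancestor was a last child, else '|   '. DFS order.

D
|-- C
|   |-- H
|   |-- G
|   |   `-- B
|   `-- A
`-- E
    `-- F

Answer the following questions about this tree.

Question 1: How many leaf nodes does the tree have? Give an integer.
Answer: 4

Derivation:
Leaves (nodes with no children): A, B, F, H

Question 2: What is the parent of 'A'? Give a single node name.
Answer: C

Derivation:
Scan adjacency: A appears as child of C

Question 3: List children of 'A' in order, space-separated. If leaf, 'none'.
Node A's children (from adjacency): (leaf)

Answer: none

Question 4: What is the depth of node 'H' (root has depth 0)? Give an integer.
Path from root to H: D -> C -> H
Depth = number of edges = 2

Answer: 2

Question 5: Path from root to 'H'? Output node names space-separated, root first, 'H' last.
Answer: D C H

Derivation:
Walk down from root: D -> C -> H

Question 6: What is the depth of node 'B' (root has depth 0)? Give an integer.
Path from root to B: D -> C -> G -> B
Depth = number of edges = 3

Answer: 3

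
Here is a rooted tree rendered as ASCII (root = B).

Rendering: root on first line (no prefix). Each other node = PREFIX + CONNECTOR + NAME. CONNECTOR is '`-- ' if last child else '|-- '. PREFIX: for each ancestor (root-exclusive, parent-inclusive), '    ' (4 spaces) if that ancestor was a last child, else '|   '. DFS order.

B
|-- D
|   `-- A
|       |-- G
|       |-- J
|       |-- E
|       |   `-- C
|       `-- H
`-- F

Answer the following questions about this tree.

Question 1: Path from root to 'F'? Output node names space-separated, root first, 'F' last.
Walk down from root: B -> F

Answer: B F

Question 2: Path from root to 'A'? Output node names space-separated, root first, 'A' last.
Walk down from root: B -> D -> A

Answer: B D A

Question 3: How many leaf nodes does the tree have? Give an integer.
Leaves (nodes with no children): C, F, G, H, J

Answer: 5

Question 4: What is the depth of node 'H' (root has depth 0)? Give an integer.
Answer: 3

Derivation:
Path from root to H: B -> D -> A -> H
Depth = number of edges = 3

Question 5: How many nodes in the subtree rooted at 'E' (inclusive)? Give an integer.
Subtree rooted at E contains: C, E
Count = 2

Answer: 2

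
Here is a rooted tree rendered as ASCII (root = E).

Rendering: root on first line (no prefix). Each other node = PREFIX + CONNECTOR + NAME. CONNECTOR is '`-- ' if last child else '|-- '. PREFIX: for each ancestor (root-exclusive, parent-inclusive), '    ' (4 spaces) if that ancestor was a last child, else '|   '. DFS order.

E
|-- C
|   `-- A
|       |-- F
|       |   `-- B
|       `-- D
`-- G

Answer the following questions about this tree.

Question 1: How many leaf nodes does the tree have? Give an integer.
Leaves (nodes with no children): B, D, G

Answer: 3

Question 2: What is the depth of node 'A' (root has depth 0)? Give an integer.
Path from root to A: E -> C -> A
Depth = number of edges = 2

Answer: 2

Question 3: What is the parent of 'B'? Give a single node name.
Scan adjacency: B appears as child of F

Answer: F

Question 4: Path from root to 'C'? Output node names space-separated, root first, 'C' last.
Walk down from root: E -> C

Answer: E C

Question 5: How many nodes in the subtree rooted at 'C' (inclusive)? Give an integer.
Subtree rooted at C contains: A, B, C, D, F
Count = 5

Answer: 5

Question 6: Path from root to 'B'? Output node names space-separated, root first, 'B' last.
Walk down from root: E -> C -> A -> F -> B

Answer: E C A F B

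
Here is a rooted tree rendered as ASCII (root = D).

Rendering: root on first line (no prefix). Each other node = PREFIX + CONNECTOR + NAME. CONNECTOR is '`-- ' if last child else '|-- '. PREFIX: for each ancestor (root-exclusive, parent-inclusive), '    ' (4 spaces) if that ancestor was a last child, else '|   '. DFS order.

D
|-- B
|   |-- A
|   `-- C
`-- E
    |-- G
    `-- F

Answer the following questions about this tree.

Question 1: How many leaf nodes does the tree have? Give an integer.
Answer: 4

Derivation:
Leaves (nodes with no children): A, C, F, G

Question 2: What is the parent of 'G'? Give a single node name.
Answer: E

Derivation:
Scan adjacency: G appears as child of E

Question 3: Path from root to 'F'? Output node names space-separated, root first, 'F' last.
Answer: D E F

Derivation:
Walk down from root: D -> E -> F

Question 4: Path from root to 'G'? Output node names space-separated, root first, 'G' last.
Walk down from root: D -> E -> G

Answer: D E G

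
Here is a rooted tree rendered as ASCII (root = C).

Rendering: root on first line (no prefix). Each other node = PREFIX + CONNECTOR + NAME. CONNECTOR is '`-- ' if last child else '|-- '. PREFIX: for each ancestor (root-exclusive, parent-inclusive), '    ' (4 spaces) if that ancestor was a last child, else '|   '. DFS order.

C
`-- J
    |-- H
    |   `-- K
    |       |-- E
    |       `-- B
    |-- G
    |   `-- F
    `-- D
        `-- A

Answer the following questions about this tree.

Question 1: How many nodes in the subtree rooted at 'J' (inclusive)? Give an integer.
Subtree rooted at J contains: A, B, D, E, F, G, H, J, K
Count = 9

Answer: 9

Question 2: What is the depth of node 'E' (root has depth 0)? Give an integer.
Path from root to E: C -> J -> H -> K -> E
Depth = number of edges = 4

Answer: 4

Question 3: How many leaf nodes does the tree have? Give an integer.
Leaves (nodes with no children): A, B, E, F

Answer: 4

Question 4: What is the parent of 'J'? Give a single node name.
Answer: C

Derivation:
Scan adjacency: J appears as child of C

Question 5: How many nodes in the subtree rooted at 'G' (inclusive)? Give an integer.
Subtree rooted at G contains: F, G
Count = 2

Answer: 2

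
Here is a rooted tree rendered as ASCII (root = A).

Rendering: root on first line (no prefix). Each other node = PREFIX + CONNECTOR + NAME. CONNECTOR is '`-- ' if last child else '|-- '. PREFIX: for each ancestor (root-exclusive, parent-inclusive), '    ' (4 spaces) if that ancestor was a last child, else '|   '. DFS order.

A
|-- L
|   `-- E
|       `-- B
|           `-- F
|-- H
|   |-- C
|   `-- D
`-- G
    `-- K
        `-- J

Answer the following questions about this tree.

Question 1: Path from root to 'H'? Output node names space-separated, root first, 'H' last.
Answer: A H

Derivation:
Walk down from root: A -> H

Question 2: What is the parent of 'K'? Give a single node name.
Scan adjacency: K appears as child of G

Answer: G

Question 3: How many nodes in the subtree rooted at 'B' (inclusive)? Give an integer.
Answer: 2

Derivation:
Subtree rooted at B contains: B, F
Count = 2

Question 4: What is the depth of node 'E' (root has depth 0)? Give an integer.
Answer: 2

Derivation:
Path from root to E: A -> L -> E
Depth = number of edges = 2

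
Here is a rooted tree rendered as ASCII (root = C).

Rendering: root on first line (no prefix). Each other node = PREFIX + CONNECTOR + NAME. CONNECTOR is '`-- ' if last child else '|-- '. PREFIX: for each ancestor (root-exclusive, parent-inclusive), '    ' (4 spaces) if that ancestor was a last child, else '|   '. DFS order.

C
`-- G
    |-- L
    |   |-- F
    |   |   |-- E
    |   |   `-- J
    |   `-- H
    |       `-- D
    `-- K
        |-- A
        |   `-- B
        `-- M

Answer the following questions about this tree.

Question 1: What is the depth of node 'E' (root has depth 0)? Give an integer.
Answer: 4

Derivation:
Path from root to E: C -> G -> L -> F -> E
Depth = number of edges = 4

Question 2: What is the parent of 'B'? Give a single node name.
Scan adjacency: B appears as child of A

Answer: A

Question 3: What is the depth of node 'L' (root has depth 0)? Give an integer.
Answer: 2

Derivation:
Path from root to L: C -> G -> L
Depth = number of edges = 2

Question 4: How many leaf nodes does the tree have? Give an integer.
Answer: 5

Derivation:
Leaves (nodes with no children): B, D, E, J, M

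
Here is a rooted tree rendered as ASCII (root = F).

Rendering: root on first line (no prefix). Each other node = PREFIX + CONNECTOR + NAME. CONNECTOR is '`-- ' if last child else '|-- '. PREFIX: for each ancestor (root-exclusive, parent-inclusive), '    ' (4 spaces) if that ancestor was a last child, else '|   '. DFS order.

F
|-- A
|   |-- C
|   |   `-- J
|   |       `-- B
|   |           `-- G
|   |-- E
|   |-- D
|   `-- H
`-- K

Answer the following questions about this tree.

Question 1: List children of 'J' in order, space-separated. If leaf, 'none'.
Node J's children (from adjacency): B

Answer: B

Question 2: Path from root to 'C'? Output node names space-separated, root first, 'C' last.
Walk down from root: F -> A -> C

Answer: F A C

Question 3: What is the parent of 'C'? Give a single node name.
Scan adjacency: C appears as child of A

Answer: A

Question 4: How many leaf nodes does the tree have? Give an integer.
Leaves (nodes with no children): D, E, G, H, K

Answer: 5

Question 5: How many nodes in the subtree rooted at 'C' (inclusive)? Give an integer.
Subtree rooted at C contains: B, C, G, J
Count = 4

Answer: 4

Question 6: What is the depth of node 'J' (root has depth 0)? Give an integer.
Answer: 3

Derivation:
Path from root to J: F -> A -> C -> J
Depth = number of edges = 3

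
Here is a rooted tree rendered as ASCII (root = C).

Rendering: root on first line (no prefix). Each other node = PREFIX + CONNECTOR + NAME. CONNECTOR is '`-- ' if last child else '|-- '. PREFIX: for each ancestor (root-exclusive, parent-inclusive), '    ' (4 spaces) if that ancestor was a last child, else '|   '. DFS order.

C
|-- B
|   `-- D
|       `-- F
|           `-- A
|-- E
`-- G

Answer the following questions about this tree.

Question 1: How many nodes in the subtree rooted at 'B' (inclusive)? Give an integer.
Answer: 4

Derivation:
Subtree rooted at B contains: A, B, D, F
Count = 4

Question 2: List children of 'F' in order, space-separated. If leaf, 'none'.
Answer: A

Derivation:
Node F's children (from adjacency): A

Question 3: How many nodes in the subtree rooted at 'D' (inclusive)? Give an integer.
Subtree rooted at D contains: A, D, F
Count = 3

Answer: 3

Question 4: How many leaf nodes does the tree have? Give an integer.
Leaves (nodes with no children): A, E, G

Answer: 3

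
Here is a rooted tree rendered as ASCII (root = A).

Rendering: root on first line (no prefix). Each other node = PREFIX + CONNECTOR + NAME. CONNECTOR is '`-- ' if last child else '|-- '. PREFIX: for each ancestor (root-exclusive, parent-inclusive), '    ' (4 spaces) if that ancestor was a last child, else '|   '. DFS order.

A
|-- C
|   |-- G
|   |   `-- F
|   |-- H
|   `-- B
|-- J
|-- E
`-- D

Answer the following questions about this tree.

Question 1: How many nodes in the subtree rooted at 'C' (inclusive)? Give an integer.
Subtree rooted at C contains: B, C, F, G, H
Count = 5

Answer: 5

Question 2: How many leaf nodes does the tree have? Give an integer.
Answer: 6

Derivation:
Leaves (nodes with no children): B, D, E, F, H, J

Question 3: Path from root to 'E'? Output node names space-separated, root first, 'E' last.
Answer: A E

Derivation:
Walk down from root: A -> E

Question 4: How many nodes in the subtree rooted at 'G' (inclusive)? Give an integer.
Answer: 2

Derivation:
Subtree rooted at G contains: F, G
Count = 2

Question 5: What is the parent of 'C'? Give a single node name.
Answer: A

Derivation:
Scan adjacency: C appears as child of A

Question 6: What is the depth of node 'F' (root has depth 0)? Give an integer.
Path from root to F: A -> C -> G -> F
Depth = number of edges = 3

Answer: 3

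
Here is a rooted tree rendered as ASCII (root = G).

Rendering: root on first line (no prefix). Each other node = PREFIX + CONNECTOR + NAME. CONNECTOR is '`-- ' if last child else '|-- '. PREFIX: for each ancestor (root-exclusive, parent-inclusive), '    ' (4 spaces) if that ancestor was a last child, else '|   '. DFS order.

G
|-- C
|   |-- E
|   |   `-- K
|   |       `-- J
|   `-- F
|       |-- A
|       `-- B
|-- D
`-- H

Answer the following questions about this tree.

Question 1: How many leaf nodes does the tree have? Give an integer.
Answer: 5

Derivation:
Leaves (nodes with no children): A, B, D, H, J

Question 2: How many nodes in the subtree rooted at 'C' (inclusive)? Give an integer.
Subtree rooted at C contains: A, B, C, E, F, J, K
Count = 7

Answer: 7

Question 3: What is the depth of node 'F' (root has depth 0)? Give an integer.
Path from root to F: G -> C -> F
Depth = number of edges = 2

Answer: 2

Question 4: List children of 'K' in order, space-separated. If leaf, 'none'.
Node K's children (from adjacency): J

Answer: J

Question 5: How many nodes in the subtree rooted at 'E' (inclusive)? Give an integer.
Subtree rooted at E contains: E, J, K
Count = 3

Answer: 3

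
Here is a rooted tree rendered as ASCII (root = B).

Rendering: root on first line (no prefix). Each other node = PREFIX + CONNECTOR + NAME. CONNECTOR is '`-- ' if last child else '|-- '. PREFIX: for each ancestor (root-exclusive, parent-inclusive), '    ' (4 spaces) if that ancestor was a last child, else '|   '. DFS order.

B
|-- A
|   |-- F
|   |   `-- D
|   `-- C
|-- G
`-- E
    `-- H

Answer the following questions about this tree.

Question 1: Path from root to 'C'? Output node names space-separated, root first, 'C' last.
Walk down from root: B -> A -> C

Answer: B A C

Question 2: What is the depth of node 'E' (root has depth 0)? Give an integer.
Path from root to E: B -> E
Depth = number of edges = 1

Answer: 1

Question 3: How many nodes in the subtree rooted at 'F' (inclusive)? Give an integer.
Answer: 2

Derivation:
Subtree rooted at F contains: D, F
Count = 2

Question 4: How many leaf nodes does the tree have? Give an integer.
Leaves (nodes with no children): C, D, G, H

Answer: 4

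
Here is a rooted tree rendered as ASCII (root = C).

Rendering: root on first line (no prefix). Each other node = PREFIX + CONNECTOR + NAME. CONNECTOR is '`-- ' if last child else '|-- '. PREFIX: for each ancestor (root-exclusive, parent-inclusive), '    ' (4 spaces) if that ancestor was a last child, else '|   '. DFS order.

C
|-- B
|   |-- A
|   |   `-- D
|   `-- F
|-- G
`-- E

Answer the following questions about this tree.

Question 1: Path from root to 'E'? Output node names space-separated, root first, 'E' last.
Answer: C E

Derivation:
Walk down from root: C -> E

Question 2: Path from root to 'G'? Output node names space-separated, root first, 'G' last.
Walk down from root: C -> G

Answer: C G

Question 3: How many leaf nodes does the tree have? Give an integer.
Answer: 4

Derivation:
Leaves (nodes with no children): D, E, F, G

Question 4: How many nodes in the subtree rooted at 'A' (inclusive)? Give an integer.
Answer: 2

Derivation:
Subtree rooted at A contains: A, D
Count = 2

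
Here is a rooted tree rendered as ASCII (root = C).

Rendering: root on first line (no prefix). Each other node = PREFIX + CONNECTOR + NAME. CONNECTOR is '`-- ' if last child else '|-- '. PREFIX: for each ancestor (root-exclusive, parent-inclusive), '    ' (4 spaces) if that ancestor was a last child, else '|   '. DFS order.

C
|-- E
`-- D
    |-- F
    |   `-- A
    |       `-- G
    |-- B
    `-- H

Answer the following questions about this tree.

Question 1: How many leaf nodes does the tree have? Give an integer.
Leaves (nodes with no children): B, E, G, H

Answer: 4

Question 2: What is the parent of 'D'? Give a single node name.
Answer: C

Derivation:
Scan adjacency: D appears as child of C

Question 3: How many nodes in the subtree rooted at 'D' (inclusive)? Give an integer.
Answer: 6

Derivation:
Subtree rooted at D contains: A, B, D, F, G, H
Count = 6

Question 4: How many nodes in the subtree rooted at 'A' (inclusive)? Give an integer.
Subtree rooted at A contains: A, G
Count = 2

Answer: 2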